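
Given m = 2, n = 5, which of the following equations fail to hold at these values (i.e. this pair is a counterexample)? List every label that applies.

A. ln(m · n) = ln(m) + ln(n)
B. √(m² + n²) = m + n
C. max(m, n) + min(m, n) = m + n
B

Evaluating each claim at the given values:
A. LHS = ln(10) ≈ 2.303, RHS = ln(2) + ln(5) ≈ 2.303 → holds here (LHS = RHS)
B. LHS = √(29) ≈ 5.385, RHS = 7 → fails here (LHS ≠ RHS)
C. LHS = 7, RHS = 7 → holds here (LHS = RHS)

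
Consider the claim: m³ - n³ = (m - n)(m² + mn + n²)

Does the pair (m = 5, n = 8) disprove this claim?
No

Substituting m = 5, n = 8:
LHS = 5³ - 8³ = -387
RHS = (5 - 8)(5² + 5·8 + 8²) = -387

The sides agree, so this pair does not disprove the claim.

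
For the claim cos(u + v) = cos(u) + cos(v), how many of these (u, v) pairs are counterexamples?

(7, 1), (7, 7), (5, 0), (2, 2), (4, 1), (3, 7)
Testing each pair:
(7, 1): LHS = cos(8) ≈ -0.1455, RHS = cos(1) + cos(7) ≈ 1.294 → counterexample
(7, 7): LHS = cos(14) ≈ 0.1367, RHS = 2·cos(7) ≈ 1.508 → counterexample
(5, 0): LHS = cos(5) ≈ 0.2837, RHS = cos(5) + 1 ≈ 1.284 → counterexample
(2, 2): LHS = cos(4) ≈ -0.6536, RHS = 2·cos(2) ≈ -0.8323 → counterexample
(4, 1): LHS = cos(5) ≈ 0.2837, RHS = cos(4) + cos(1) ≈ -0.1133 → counterexample
(3, 7): LHS = cos(10) ≈ -0.8391, RHS = cos(3) + cos(7) ≈ -0.2361 → counterexample

That makes 6 counterexamples.

Answer: 6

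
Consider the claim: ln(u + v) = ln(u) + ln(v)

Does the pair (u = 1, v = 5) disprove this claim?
Substituting u = 1, v = 5:
LHS = ln(1 + 5) = ln(6) ≈ 1.792
RHS = ln(1) + ln(5) = ln(5) ≈ 1.609

Since LHS ≠ RHS, this pair disproves the claim.

Answer: Yes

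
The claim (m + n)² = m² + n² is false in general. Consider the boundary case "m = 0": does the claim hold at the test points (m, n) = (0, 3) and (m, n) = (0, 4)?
At (0, 3): LHS = 9, RHS = 9 → equal
At (0, 4): LHS = 16, RHS = 16 → equal

So the claim does hold at both of these boundary points, even though it is not an identity.

Answer: Yes, holds at both test points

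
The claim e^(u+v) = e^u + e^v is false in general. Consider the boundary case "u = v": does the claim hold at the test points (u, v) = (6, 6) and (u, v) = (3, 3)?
No, fails at both test points

At (6, 6): LHS = e^12 ≈ 162754.8 ≠ RHS = 2·e^6 ≈ 806.9
At (3, 3): LHS = e^6 ≈ 403.4 ≠ RHS = 2·e^3 ≈ 40.17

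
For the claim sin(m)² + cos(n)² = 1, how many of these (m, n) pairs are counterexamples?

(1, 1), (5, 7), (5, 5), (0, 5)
2

Testing each pair:
(1, 1): LHS = cos(1)² + sin(1)² = 1, RHS = 1 → satisfies claim
(5, 7): LHS = cos(7)² + sin(5)² ≈ 1.488, RHS = 1 → counterexample
(5, 5): LHS = cos(5)² + sin(5)² = 1, RHS = 1 → satisfies claim
(0, 5): LHS = cos(5)² ≈ 0.08046, RHS = 1 → counterexample

That makes 2 counterexamples.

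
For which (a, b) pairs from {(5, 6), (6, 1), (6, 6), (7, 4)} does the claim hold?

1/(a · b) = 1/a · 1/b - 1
None

Testing each pair:
(5, 6): LHS = 1/30, RHS = -29/30 → fails
(6, 1): LHS = 1/6, RHS = -5/6 → fails
(6, 6): LHS = 1/36, RHS = -35/36 → fails
(7, 4): LHS = 1/28, RHS = -27/28 → fails

No pair satisfies the claim.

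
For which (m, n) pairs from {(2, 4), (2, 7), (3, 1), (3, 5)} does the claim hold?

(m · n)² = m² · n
(3, 1)

Testing each pair:
(2, 4): LHS = 64, RHS = 16 → fails
(2, 7): LHS = 196, RHS = 28 → fails
(3, 1): LHS = 9, RHS = 9 → holds
(3, 5): LHS = 225, RHS = 45 → fails

1 of 4 pairs satisfies the claim.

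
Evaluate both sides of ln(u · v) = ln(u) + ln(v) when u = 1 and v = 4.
LHS = ln(1 · 4) = ln(4) ≈ 1.386
RHS = ln(1) + ln(4) = ln(4) ≈ 1.386

LHS = RHS: the two sides agree.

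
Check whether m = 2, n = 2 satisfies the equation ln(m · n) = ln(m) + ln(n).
Substituting m = 2, n = 2:

LHS = ln(2 · 2) = ln(4) ≈ 1.386
RHS = ln(2) + ln(2) = 2·ln(2) ≈ 1.386

LHS = RHS, so the equation holds at this point.

Answer: Holds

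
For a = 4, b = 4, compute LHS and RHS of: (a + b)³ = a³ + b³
LHS = (4 + 4)³ = 512
RHS = 4³ + 4³ = 128

LHS ≠ RHS, so the equation does not hold here.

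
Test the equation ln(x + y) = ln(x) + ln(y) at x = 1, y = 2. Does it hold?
Substituting x = 1, y = 2:

LHS = ln(1 + 2) = ln(3) ≈ 1.099
RHS = ln(1) + ln(2) = ln(2) ≈ 0.6931

LHS ≠ RHS, so the equation does not hold at this point.

Answer: Fails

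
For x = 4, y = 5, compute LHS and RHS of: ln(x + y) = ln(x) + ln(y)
LHS = ln(4 + 5) = ln(9) ≈ 2.197
RHS = ln(4) + ln(5) ≈ 2.996

LHS ≠ RHS (they differ by about 0.7985), so the equation does not hold here.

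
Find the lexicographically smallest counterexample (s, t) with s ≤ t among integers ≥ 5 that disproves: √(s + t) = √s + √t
(s, t) = (5, 5)

Substituting (5, 5) into the claim:
LHS = √(5 + 5) = √(10) ≈ 3.162
RHS = √5 + √5 = 2·√(5) ≈ 4.472

Since LHS ≠ RHS, this pair disproves the claim, and no lexicographically smaller pair (s ≤ t, integers ≥ 5) does.

For instance (6, 10) is also a counterexample (LHS = 4, RHS = √(6) + √(10) ≈ 5.612), but it's lexicographically larger.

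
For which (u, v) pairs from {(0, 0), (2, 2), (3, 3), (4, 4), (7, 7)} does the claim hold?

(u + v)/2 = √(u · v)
Testing each pair:
(0, 0): LHS = 0, RHS = 0 → holds
(2, 2): LHS = 2, RHS = 2 → holds
(3, 3): LHS = 3, RHS = 3 → holds
(4, 4): LHS = 4, RHS = 4 → holds
(7, 7): LHS = 7, RHS = 7 → holds

Every pair satisfies the claim.

Answer: All pairs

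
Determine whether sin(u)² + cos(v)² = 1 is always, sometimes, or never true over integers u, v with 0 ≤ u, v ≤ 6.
It holds at (u, v) = (6, 6) (both sides equal 1), but fails at (u, v) = (0, 3) (LHS = cos(3)² ≈ 0.9801, RHS = 1).

Answer: Sometimes true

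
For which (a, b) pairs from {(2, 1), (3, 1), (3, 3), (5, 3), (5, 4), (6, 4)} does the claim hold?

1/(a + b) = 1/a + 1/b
None

Testing each pair:
(2, 1): LHS = 1/3, RHS = 3/2 → fails
(3, 1): LHS = 1/4, RHS = 4/3 → fails
(3, 3): LHS = 1/6, RHS = 2/3 → fails
(5, 3): LHS = 1/8, RHS = 8/15 → fails
(5, 4): LHS = 1/9, RHS = 9/20 → fails
(6, 4): LHS = 1/10, RHS = 5/12 → fails

No pair satisfies the claim.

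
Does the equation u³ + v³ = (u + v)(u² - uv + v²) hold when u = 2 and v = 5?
Substituting u = 2, v = 5:

LHS = 2³ + 5³ = 133
RHS = (2 + 5)(2² - 2·5 + 5²) = 133

LHS = RHS, so the equation holds at this point.

Answer: Holds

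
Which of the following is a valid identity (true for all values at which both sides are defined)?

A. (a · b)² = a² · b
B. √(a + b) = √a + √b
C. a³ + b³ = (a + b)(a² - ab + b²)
A: fails at (2, 4) — LHS = 64, RHS = 16.
B: fails at (6, 7) — LHS = √(13) ≈ 3.606, RHS = √(6) + √(7) ≈ 5.095.
C: holds — e.g. at (1, 1), both sides equal 2.

Answer: C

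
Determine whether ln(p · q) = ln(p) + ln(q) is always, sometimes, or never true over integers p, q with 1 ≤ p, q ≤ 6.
Always true

The identity holds for every pair in the range. For instance at (p, q) = (3, 5): both sides equal ln(15) ≈ 2.708.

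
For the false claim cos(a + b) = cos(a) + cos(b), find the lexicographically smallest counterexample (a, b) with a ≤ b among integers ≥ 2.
(a, b) = (2, 2)

Substituting (2, 2) into the claim:
LHS = cos(2 + 2) = cos(4) ≈ -0.6536
RHS = cos(2) + cos(2) = 2·cos(2) ≈ -0.8323

Since LHS ≠ RHS, this pair disproves the claim, and no lexicographically smaller pair (a ≤ b, integers ≥ 2) does.

For instance (2, 6) is also a counterexample (LHS = cos(8) ≈ -0.1455, RHS = cos(2) + cos(6) ≈ 0.544), but it's lexicographically larger.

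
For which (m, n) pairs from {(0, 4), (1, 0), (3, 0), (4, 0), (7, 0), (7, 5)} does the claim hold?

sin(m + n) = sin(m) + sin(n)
(0, 4), (1, 0), (3, 0), (4, 0), (7, 0)

Testing each pair:
(0, 4): LHS = sin(4) ≈ -0.7568, RHS = sin(4) ≈ -0.7568 → holds
(1, 0): LHS = sin(1) ≈ 0.8415, RHS = sin(1) ≈ 0.8415 → holds
(3, 0): LHS = sin(3) ≈ 0.1411, RHS = sin(3) ≈ 0.1411 → holds
(4, 0): LHS = sin(4) ≈ -0.7568, RHS = sin(4) ≈ -0.7568 → holds
(7, 0): LHS = sin(7) ≈ 0.657, RHS = sin(7) ≈ 0.657 → holds
(7, 5): LHS = sin(12) ≈ -0.5366, RHS = sin(5) + sin(7) ≈ -0.3019 → fails

5 of 6 pairs satisfy the claim.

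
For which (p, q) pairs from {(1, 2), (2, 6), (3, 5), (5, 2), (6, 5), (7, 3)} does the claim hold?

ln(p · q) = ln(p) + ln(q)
Testing each pair:
(1, 2): LHS = ln(2) ≈ 0.6931, RHS = ln(2) ≈ 0.6931 → holds
(2, 6): LHS = ln(12) ≈ 2.485, RHS = ln(2) + ln(6) ≈ 2.485 → holds
(3, 5): LHS = ln(15) ≈ 2.708, RHS = ln(3) + ln(5) ≈ 2.708 → holds
(5, 2): LHS = ln(10) ≈ 2.303, RHS = ln(2) + ln(5) ≈ 2.303 → holds
(6, 5): LHS = ln(30) ≈ 3.401, RHS = ln(5) + ln(6) ≈ 3.401 → holds
(7, 3): LHS = ln(21) ≈ 3.045, RHS = ln(3) + ln(7) ≈ 3.045 → holds

Every pair satisfies the claim.

Answer: All pairs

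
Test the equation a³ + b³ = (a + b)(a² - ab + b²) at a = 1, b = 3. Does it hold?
Holds

Substituting a = 1, b = 3:

LHS = 1³ + 3³ = 28
RHS = (1 + 3)(1² - 1·3 + 3²) = 28

LHS = RHS, so the equation holds at this point.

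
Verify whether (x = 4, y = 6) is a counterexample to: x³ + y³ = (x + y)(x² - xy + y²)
No

Substituting x = 4, y = 6:
LHS = 4³ + 6³ = 280
RHS = (4 + 6)(4² - 4·6 + 6²) = 280

The sides agree, so this pair does not disprove the claim.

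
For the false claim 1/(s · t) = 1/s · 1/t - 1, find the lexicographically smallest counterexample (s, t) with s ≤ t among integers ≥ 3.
(s, t) = (3, 3)

Substituting (3, 3) into the claim:
LHS = 1/(3 · 3) = 1/9
RHS = 1/3 · 1/3 - 1 = -8/9

Since LHS ≠ RHS, this pair disproves the claim, and no lexicographically smaller pair (s ≤ t, integers ≥ 3) does.

For instance (3, 6) is also a counterexample (LHS = 1/18, RHS = -17/18), but it's lexicographically larger.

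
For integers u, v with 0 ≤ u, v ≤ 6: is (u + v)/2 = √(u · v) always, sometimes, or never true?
Sometimes true

It holds at (u, v) = (0, 0) (both sides equal 0), but fails at (u, v) = (0, 2) (LHS = 1, RHS = 0).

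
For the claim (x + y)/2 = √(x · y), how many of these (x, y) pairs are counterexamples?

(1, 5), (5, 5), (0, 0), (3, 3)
1

Testing each pair:
(1, 5): LHS = 3, RHS = √(5) ≈ 2.236 → counterexample
(5, 5): LHS = 5, RHS = 5 → satisfies claim
(0, 0): LHS = 0, RHS = 0 → satisfies claim
(3, 3): LHS = 3, RHS = 3 → satisfies claim

That makes 1 counterexample.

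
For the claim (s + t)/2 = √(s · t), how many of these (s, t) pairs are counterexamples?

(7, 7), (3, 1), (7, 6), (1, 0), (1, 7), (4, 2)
Testing each pair:
(7, 7): LHS = 7, RHS = 7 → satisfies claim
(3, 1): LHS = 2, RHS = √(3) ≈ 1.732 → counterexample
(7, 6): LHS = 13/2, RHS = √(42) ≈ 6.481 → counterexample
(1, 0): LHS = 1/2, RHS = 0 → counterexample
(1, 7): LHS = 4, RHS = √(7) ≈ 2.646 → counterexample
(4, 2): LHS = 3, RHS = 2·√(2) ≈ 2.828 → counterexample

That makes 5 counterexamples.

Answer: 5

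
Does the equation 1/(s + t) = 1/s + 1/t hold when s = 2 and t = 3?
Substituting s = 2, t = 3:

LHS = 1/(2 + 3) = 1/5
RHS = 1/2 + 1/3 = 5/6

LHS ≠ RHS, so the equation does not hold at this point.

Answer: Fails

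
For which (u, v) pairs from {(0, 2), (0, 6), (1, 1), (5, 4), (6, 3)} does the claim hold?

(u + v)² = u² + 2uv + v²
All pairs

Testing each pair:
(0, 2): LHS = 4, RHS = 4 → holds
(0, 6): LHS = 36, RHS = 36 → holds
(1, 1): LHS = 4, RHS = 4 → holds
(5, 4): LHS = 81, RHS = 81 → holds
(6, 3): LHS = 81, RHS = 81 → holds

Every pair satisfies the claim.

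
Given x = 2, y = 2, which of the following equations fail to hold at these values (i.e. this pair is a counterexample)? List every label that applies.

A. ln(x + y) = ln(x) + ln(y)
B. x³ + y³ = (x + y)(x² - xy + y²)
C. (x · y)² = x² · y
C

Evaluating each claim at the given values:
A. LHS = ln(4) ≈ 1.386, RHS = 2·ln(2) ≈ 1.386 → holds here (LHS = RHS)
B. LHS = 16, RHS = 16 → holds here (LHS = RHS)
C. LHS = 16, RHS = 8 → fails here (LHS ≠ RHS)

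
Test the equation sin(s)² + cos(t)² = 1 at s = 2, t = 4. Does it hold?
Fails

Substituting s = 2, t = 4:

LHS = sin(2)² + cos(4)² ≈ 1.254
RHS = 1

LHS ≠ RHS, so the equation does not hold at this point.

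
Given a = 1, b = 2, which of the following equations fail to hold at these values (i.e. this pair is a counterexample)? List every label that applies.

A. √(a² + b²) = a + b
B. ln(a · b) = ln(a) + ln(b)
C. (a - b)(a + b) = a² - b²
A

Evaluating each claim at the given values:
A. LHS = √(5) ≈ 2.236, RHS = 3 → fails here (LHS ≠ RHS)
B. LHS = ln(2) ≈ 0.6931, RHS = ln(2) ≈ 0.6931 → holds here (LHS = RHS)
C. LHS = -3, RHS = -3 → holds here (LHS = RHS)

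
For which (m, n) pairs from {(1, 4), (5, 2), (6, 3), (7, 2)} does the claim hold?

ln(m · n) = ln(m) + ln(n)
All pairs

Testing each pair:
(1, 4): LHS = ln(4) ≈ 1.386, RHS = ln(4) ≈ 1.386 → holds
(5, 2): LHS = ln(10) ≈ 2.303, RHS = ln(2) + ln(5) ≈ 2.303 → holds
(6, 3): LHS = ln(18) ≈ 2.89, RHS = ln(3) + ln(6) ≈ 2.89 → holds
(7, 2): LHS = ln(14) ≈ 2.639, RHS = ln(2) + ln(7) ≈ 2.639 → holds

Every pair satisfies the claim.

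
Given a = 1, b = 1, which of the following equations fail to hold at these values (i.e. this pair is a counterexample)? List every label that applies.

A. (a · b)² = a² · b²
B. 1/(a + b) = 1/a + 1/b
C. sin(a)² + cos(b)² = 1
B

Evaluating each claim at the given values:
A. LHS = 1, RHS = 1 → holds here (LHS = RHS)
B. LHS = 1/2, RHS = 2 → fails here (LHS ≠ RHS)
C. LHS = cos(1)² + sin(1)² = 1, RHS = 1 → holds here (LHS = RHS)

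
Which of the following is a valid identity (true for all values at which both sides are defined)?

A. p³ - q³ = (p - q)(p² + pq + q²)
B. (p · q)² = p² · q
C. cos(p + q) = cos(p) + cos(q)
A: holds — e.g. at (1, 2), both sides equal -7.
B: fails at (2, 2) — LHS = 16, RHS = 8.
C: fails at (3, 4) — LHS = cos(7) ≈ 0.7539, RHS = cos(3) + cos(4) ≈ -1.644.

Answer: A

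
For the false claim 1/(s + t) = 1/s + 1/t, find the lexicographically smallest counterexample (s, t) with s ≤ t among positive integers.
(s, t) = (1, 1)

Substituting (1, 1) into the claim:
LHS = 1/(1 + 1) = 1/2
RHS = 1/1 + 1/1 = 2

Since LHS ≠ RHS, this pair disproves the claim, and no lexicographically smaller pair (s ≤ t, positive integers) does.

For instance (4, 7) is also a counterexample (LHS = 1/11, RHS = 11/28), but it's lexicographically larger.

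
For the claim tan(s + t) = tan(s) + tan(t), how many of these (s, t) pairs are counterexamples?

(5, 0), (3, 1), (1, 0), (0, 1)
1

Testing each pair:
(5, 0): LHS = tan(5) ≈ -3.381, RHS = tan(5) ≈ -3.381 → satisfies claim
(3, 1): LHS = tan(4) ≈ 1.158, RHS = tan(3) + tan(1) ≈ 1.415 → counterexample
(1, 0): LHS = tan(1) ≈ 1.557, RHS = tan(1) ≈ 1.557 → satisfies claim
(0, 1): LHS = tan(1) ≈ 1.557, RHS = tan(1) ≈ 1.557 → satisfies claim

That makes 1 counterexample.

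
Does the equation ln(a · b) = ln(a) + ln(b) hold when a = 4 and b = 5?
Substituting a = 4, b = 5:

LHS = ln(4 · 5) = ln(20) ≈ 2.996
RHS = ln(4) + ln(5) ≈ 2.996

LHS = RHS, so the equation holds at this point.

Answer: Holds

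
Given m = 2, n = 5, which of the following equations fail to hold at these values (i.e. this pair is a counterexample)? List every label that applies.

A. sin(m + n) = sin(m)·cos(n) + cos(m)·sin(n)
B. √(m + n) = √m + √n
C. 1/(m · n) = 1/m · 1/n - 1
B, C

Evaluating each claim at the given values:
A. LHS = sin(7) ≈ 0.657, RHS = sin(2)·cos(5) + sin(5)·cos(2) ≈ 0.657 → holds here (LHS = RHS)
B. LHS = √(7) ≈ 2.646, RHS = √(2) + √(5) ≈ 3.65 → fails here (LHS ≠ RHS)
C. LHS = 1/10, RHS = -9/10 → fails here (LHS ≠ RHS)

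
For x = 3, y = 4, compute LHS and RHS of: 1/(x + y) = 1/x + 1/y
LHS = 1/(3 + 4) = 1/7
RHS = 1/3 + 1/4 = 7/12

LHS ≠ RHS, so the equation does not hold here.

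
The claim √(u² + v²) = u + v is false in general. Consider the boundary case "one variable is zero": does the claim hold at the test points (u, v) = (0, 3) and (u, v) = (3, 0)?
Yes, holds at both test points

At (0, 3): LHS = 3, RHS = 3 → equal
At (3, 0): LHS = 3, RHS = 3 → equal

So the claim does hold at both of these boundary points, even though it is not an identity.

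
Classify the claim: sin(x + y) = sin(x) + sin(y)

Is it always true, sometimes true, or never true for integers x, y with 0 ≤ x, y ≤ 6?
Sometimes true

It holds at (x, y) = (3, 0) (both sides equal sin(3) ≈ 0.1411), but fails at (x, y) = (3, 3) (LHS = sin(6) ≈ -0.2794, RHS = 2·sin(3) ≈ 0.2822).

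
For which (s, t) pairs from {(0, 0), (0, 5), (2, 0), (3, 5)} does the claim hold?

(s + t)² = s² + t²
(0, 0), (0, 5), (2, 0)

Testing each pair:
(0, 0): LHS = 0, RHS = 0 → holds
(0, 5): LHS = 25, RHS = 25 → holds
(2, 0): LHS = 4, RHS = 4 → holds
(3, 5): LHS = 64, RHS = 34 → fails

3 of 4 pairs satisfy the claim.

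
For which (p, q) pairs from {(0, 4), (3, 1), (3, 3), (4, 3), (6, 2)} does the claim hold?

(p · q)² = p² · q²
All pairs

Testing each pair:
(0, 4): LHS = 0, RHS = 0 → holds
(3, 1): LHS = 9, RHS = 9 → holds
(3, 3): LHS = 81, RHS = 81 → holds
(4, 3): LHS = 144, RHS = 144 → holds
(6, 2): LHS = 144, RHS = 144 → holds

Every pair satisfies the claim.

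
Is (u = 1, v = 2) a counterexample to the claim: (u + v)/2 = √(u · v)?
Yes

Substituting u = 1, v = 2:
LHS = (1 + 2)/2 = 3/2
RHS = √(1 · 2) = √(2) ≈ 1.414

Since LHS ≠ RHS, this pair disproves the claim.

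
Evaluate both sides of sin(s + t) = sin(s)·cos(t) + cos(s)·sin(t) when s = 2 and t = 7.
LHS = sin(2 + 7) = sin(9) ≈ 0.4121
RHS = sin(2)·cos(7) + cos(2)·sin(7) = sin(7)·cos(2) + sin(2)·cos(7) ≈ 0.4121

LHS = RHS: the two sides agree.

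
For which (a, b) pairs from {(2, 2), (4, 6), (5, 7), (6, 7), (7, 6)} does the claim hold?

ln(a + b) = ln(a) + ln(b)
(2, 2)

Testing each pair:
(2, 2): LHS = ln(4) ≈ 1.386, RHS = 2·ln(2) ≈ 1.386 → holds
(4, 6): LHS = ln(10) ≈ 2.303, RHS = ln(4) + ln(6) ≈ 3.178 → fails
(5, 7): LHS = ln(12) ≈ 2.485, RHS = ln(5) + ln(7) ≈ 3.555 → fails
(6, 7): LHS = ln(13) ≈ 2.565, RHS = ln(6) + ln(7) ≈ 3.738 → fails
(7, 6): LHS = ln(13) ≈ 2.565, RHS = ln(6) + ln(7) ≈ 3.738 → fails

1 of 5 pairs satisfies the claim.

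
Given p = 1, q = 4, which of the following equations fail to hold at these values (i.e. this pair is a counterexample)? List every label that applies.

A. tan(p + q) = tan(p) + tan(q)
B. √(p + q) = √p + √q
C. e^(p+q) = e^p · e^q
A, B

Evaluating each claim at the given values:
A. LHS = tan(5) ≈ -3.381, RHS = tan(4) + tan(1) ≈ 2.715 → fails here (LHS ≠ RHS)
B. LHS = √(5) ≈ 2.236, RHS = 3 → fails here (LHS ≠ RHS)
C. LHS = e^5 ≈ 148.4, RHS = e^5 ≈ 148.4 → holds here (LHS = RHS)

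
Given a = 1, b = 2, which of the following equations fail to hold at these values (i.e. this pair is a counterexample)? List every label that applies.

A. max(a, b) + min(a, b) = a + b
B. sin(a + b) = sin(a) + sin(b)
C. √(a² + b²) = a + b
B, C

Evaluating each claim at the given values:
A. LHS = 3, RHS = 3 → holds here (LHS = RHS)
B. LHS = sin(3) ≈ 0.1411, RHS = sin(1) + sin(2) ≈ 1.751 → fails here (LHS ≠ RHS)
C. LHS = √(5) ≈ 2.236, RHS = 3 → fails here (LHS ≠ RHS)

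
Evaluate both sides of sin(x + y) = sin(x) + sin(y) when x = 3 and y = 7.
LHS = sin(3 + 7) = sin(10) ≈ -0.544
RHS = sin(3) + sin(7) ≈ 0.7981

LHS ≠ RHS (they differ by about 1.342), so the equation does not hold here.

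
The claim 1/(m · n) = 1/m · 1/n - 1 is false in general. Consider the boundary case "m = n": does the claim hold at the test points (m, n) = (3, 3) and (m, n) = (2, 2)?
At (3, 3): LHS = 1/9 ≠ RHS = -8/9
At (2, 2): LHS = 1/4 ≠ RHS = -3/4

Answer: No, fails at both test points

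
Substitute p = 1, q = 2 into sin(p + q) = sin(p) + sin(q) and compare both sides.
LHS = sin(1 + 2) = sin(3) ≈ 0.1411
RHS = sin(1) + sin(2) ≈ 1.751

LHS ≠ RHS (they differ by about 1.61), so the equation does not hold here.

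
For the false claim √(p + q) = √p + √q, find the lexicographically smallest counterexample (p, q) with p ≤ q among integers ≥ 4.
Substituting (4, 4) into the claim:
LHS = √(4 + 4) = 2·√(2) ≈ 2.828
RHS = √4 + √4 = 4

Since LHS ≠ RHS, this pair disproves the claim, and no lexicographically smaller pair (p ≤ q, integers ≥ 4) does.

For instance (7, 7) is also a counterexample (LHS = √(14) ≈ 3.742, RHS = 2·√(7) ≈ 5.292), but it's lexicographically larger.

Answer: (p, q) = (4, 4)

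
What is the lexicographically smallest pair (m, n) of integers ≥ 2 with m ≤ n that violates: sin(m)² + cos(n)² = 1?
(m, n) = (2, 3)

Substituting (2, 3) into the claim:
LHS = sin(2)² + cos(3)² ≈ 1.807
RHS = 1

Since LHS ≠ RHS, this pair disproves the claim, and no lexicographically smaller pair (m ≤ n, integers ≥ 2) does.

For instance (3, 8) is also a counterexample (LHS = sin(3)² + cos(8)² ≈ 0.04109, RHS = 1), but it's lexicographically larger.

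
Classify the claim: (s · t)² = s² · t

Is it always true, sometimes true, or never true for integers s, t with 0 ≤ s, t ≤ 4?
Sometimes true

It holds at (s, t) = (3, 0) (both sides equal 0), but fails at (s, t) = (2, 3) (LHS = 36, RHS = 12).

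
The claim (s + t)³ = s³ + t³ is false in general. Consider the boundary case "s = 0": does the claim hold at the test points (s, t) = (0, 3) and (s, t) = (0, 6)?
Yes, holds at both test points

At (0, 3): LHS = 27, RHS = 27 → equal
At (0, 6): LHS = 216, RHS = 216 → equal

So the claim does hold at both of these boundary points, even though it is not an identity.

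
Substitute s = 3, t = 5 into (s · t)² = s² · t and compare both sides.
LHS = (3 · 5)² = 225
RHS = 3² · 5 = 45

LHS ≠ RHS, so the equation does not hold here.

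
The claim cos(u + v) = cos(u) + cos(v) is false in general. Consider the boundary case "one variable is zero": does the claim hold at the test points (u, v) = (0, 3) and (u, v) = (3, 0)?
At (0, 3): LHS = cos(3) ≈ -0.99 ≠ RHS = cos(3) + 1 ≈ 0.01001
At (3, 0): LHS = cos(3) ≈ -0.99 ≠ RHS = cos(3) + 1 ≈ 0.01001

Answer: No, fails at both test points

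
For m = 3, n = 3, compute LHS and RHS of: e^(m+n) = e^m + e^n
LHS = e^(3+3) = e^6 ≈ 403.4
RHS = e^3 + e^3 = 2·e^3 ≈ 40.17

LHS ≠ RHS (they differ by about 363.3), so the equation does not hold here.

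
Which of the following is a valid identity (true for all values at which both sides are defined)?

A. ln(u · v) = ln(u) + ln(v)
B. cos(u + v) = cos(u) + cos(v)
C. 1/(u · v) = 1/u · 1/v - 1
A: holds — e.g. at (1, 2), both sides equal ln(2) ≈ 0.6931.
B: fails at (3, 5) — LHS = cos(8) ≈ -0.1455, RHS = cos(3) + cos(5) ≈ -0.7063.
C: fails at (1, 4) — LHS = 1/4, RHS = -3/4.

Answer: A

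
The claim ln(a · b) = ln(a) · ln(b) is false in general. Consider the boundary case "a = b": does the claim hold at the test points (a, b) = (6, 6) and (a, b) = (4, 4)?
At (6, 6): LHS = ln(36) ≈ 3.584 ≠ RHS = ln(6)² ≈ 3.21
At (4, 4): LHS = ln(16) ≈ 2.773 ≠ RHS = ln(4)² ≈ 1.922

Answer: No, fails at both test points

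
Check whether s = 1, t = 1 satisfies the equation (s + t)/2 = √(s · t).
Holds

Substituting s = 1, t = 1:

LHS = (1 + 1)/2 = 1
RHS = √(1 · 1) = 1

LHS = RHS, so the equation holds at this point.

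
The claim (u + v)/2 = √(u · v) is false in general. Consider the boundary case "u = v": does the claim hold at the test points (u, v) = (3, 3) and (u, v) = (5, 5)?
At (3, 3): LHS = 3, RHS = 3 → equal
At (5, 5): LHS = 5, RHS = 5 → equal

So the claim does hold at both of these boundary points, even though it is not an identity.

Answer: Yes, holds at both test points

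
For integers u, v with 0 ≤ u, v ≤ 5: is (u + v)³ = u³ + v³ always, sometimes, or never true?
Sometimes true

It holds at (u, v) = (0, 1) (both sides equal 1), but fails at (u, v) = (5, 3) (LHS = 512, RHS = 152).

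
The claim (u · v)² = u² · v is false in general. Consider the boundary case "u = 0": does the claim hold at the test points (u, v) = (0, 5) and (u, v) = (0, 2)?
At (0, 5): LHS = 0, RHS = 0 → equal
At (0, 2): LHS = 0, RHS = 0 → equal

So the claim does hold at both of these boundary points, even though it is not an identity.

Answer: Yes, holds at both test points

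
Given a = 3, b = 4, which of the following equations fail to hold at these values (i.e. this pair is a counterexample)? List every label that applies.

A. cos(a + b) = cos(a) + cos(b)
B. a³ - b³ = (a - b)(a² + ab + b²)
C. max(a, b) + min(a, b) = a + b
A

Evaluating each claim at the given values:
A. LHS = cos(7) ≈ 0.7539, RHS = cos(3) + cos(4) ≈ -1.644 → fails here (LHS ≠ RHS)
B. LHS = -37, RHS = -37 → holds here (LHS = RHS)
C. LHS = 7, RHS = 7 → holds here (LHS = RHS)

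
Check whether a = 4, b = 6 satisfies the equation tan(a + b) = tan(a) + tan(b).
Fails

Substituting a = 4, b = 6:

LHS = tan(4 + 6) = tan(10) ≈ 0.6484
RHS = tan(4) + tan(6) ≈ 0.8668

LHS ≠ RHS, so the equation does not hold at this point.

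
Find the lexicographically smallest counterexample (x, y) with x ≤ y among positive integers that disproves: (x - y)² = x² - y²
(x, y) = (1, 2)

At (1, 1): both sides equal 0, so it holds there.

Substituting (1, 2) into the claim:
LHS = (1 - 2)² = 1
RHS = 1² - 2² = -3

Since LHS ≠ RHS, this pair disproves the claim, and no lexicographically smaller pair (x ≤ y, positive integers) does.

For instance (6, 8) is also a counterexample (LHS = 4, RHS = -28), but it's lexicographically larger.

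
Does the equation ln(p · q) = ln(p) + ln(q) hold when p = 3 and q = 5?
Holds

Substituting p = 3, q = 5:

LHS = ln(3 · 5) = ln(15) ≈ 2.708
RHS = ln(3) + ln(5) ≈ 2.708

LHS = RHS, so the equation holds at this point.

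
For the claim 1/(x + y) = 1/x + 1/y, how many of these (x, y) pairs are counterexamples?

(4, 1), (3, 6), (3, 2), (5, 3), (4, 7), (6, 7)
6

Testing each pair:
(4, 1): LHS = 1/5, RHS = 5/4 → counterexample
(3, 6): LHS = 1/9, RHS = 1/2 → counterexample
(3, 2): LHS = 1/5, RHS = 5/6 → counterexample
(5, 3): LHS = 1/8, RHS = 8/15 → counterexample
(4, 7): LHS = 1/11, RHS = 11/28 → counterexample
(6, 7): LHS = 1/13, RHS = 13/42 → counterexample

That makes 6 counterexamples.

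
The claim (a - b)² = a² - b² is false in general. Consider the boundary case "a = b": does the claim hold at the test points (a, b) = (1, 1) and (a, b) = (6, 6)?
At (1, 1): LHS = 0, RHS = 0 → equal
At (6, 6): LHS = 0, RHS = 0 → equal

So the claim does hold at both of these boundary points, even though it is not an identity.

Answer: Yes, holds at both test points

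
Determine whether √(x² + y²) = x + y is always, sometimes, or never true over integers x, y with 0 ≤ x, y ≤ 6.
Sometimes true

It holds at (x, y) = (0, 3) (both sides equal 3), but fails at (x, y) = (1, 2) (LHS = √(5) ≈ 2.236, RHS = 3).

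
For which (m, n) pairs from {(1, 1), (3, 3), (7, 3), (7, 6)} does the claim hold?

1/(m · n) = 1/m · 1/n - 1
None

Testing each pair:
(1, 1): LHS = 1, RHS = 0 → fails
(3, 3): LHS = 1/9, RHS = -8/9 → fails
(7, 3): LHS = 1/21, RHS = -20/21 → fails
(7, 6): LHS = 1/42, RHS = -41/42 → fails

No pair satisfies the claim.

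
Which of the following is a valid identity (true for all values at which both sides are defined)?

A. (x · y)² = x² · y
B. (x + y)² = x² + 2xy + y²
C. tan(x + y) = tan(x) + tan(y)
A: fails at (1, 3) — LHS = 9, RHS = 3.
B: holds — e.g. at (1, 3), both sides equal 16.
C: fails at (2, 7) — LHS = tan(9) ≈ -0.4523, RHS = tan(2) + tan(7) ≈ -1.314.

Answer: B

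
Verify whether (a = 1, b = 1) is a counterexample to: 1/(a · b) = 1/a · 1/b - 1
Yes

Substituting a = 1, b = 1:
LHS = 1/(1 · 1) = 1
RHS = 1/1 · 1/1 - 1 = 0

Since LHS ≠ RHS, this pair disproves the claim.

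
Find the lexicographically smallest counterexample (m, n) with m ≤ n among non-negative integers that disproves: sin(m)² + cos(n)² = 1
At (0, 0): both sides equal 1, so it holds there.

Substituting (0, 1) into the claim:
LHS = sin(0)² + cos(1)² = cos(1)² ≈ 0.2919
RHS = 1

Since LHS ≠ RHS, this pair disproves the claim, and no lexicographically smaller pair (m ≤ n, non-negative integers) does.

For instance (0, 3) is also a counterexample (LHS = cos(3)² ≈ 0.9801, RHS = 1), but it's lexicographically larger.

Answer: (m, n) = (0, 1)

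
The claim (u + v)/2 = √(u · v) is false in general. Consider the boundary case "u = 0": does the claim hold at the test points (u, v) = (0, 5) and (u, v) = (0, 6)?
No, fails at both test points

At (0, 5): LHS = 5/2 ≠ RHS = 0
At (0, 6): LHS = 3 ≠ RHS = 0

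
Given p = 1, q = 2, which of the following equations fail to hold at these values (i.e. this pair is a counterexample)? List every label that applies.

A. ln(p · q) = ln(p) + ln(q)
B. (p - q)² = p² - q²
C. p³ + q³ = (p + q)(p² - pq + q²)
B

Evaluating each claim at the given values:
A. LHS = ln(2) ≈ 0.6931, RHS = ln(2) ≈ 0.6931 → holds here (LHS = RHS)
B. LHS = 1, RHS = -3 → fails here (LHS ≠ RHS)
C. LHS = 9, RHS = 9 → holds here (LHS = RHS)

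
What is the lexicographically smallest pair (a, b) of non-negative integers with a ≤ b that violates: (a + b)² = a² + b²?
(a, b) = (1, 1)

Substituting (1, 1) into the claim:
LHS = (1 + 1)² = 4
RHS = 1² + 1² = 2

Since LHS ≠ RHS, this pair disproves the claim, and no lexicographically smaller pair (a ≤ b, non-negative integers) does.

For instance (4, 7) is also a counterexample (LHS = 121, RHS = 65), but it's lexicographically larger.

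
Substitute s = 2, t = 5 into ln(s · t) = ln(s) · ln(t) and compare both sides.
LHS = ln(2 · 5) = ln(10) ≈ 2.303
RHS = ln(2) · ln(5) ≈ 1.116

LHS ≠ RHS (they differ by about 1.187), so the equation does not hold here.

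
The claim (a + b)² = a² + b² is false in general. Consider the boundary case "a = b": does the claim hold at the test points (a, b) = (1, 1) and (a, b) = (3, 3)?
At (1, 1): LHS = 4 ≠ RHS = 2
At (3, 3): LHS = 36 ≠ RHS = 18

Answer: No, fails at both test points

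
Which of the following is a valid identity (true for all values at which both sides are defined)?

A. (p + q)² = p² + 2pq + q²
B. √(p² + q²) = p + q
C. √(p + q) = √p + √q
A

A: holds — e.g. at (3, 5), both sides equal 64.
B: fails at (1, 2) — LHS = √(5) ≈ 2.236, RHS = 3.
C: fails at (4, 5) — LHS = 3, RHS = 2 + √(5) ≈ 4.236.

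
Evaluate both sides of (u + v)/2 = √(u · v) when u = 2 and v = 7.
LHS = (2 + 7)/2 = 9/2
RHS = √(2 · 7) = √(14) ≈ 3.742

LHS ≠ RHS (they differ by about 0.7583), so the equation does not hold here.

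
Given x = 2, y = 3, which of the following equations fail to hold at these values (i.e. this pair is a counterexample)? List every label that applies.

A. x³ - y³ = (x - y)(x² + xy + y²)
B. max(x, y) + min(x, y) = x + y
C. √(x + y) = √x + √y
C

Evaluating each claim at the given values:
A. LHS = -19, RHS = -19 → holds here (LHS = RHS)
B. LHS = 5, RHS = 5 → holds here (LHS = RHS)
C. LHS = √(5) ≈ 2.236, RHS = √(2) + √(3) ≈ 3.146 → fails here (LHS ≠ RHS)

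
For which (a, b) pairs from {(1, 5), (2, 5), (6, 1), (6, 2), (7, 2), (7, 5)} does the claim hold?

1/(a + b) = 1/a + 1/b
None

Testing each pair:
(1, 5): LHS = 1/6, RHS = 6/5 → fails
(2, 5): LHS = 1/7, RHS = 7/10 → fails
(6, 1): LHS = 1/7, RHS = 7/6 → fails
(6, 2): LHS = 1/8, RHS = 2/3 → fails
(7, 2): LHS = 1/9, RHS = 9/14 → fails
(7, 5): LHS = 1/12, RHS = 12/35 → fails

No pair satisfies the claim.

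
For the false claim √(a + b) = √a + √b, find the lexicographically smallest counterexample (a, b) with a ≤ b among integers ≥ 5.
Substituting (5, 5) into the claim:
LHS = √(5 + 5) = √(10) ≈ 3.162
RHS = √5 + √5 = 2·√(5) ≈ 4.472

Since LHS ≠ RHS, this pair disproves the claim, and no lexicographically smaller pair (a ≤ b, integers ≥ 5) does.

For instance (7, 8) is also a counterexample (LHS = √(15) ≈ 3.873, RHS = √(7) + 2·√(2) ≈ 5.474), but it's lexicographically larger.

Answer: (a, b) = (5, 5)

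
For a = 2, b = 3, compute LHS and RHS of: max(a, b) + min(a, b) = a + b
LHS = max(2, 3) + min(2, 3) = 5
RHS = 2 + 3 = 5

LHS = RHS: the two sides agree.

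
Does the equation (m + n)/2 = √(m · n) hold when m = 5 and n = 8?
Fails

Substituting m = 5, n = 8:

LHS = (5 + 8)/2 = 13/2
RHS = √(5 · 8) = 2·√(10) ≈ 6.325

LHS ≠ RHS, so the equation does not hold at this point.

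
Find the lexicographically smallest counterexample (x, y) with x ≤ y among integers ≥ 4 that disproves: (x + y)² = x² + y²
(x, y) = (4, 4)

Substituting (4, 4) into the claim:
LHS = (4 + 4)² = 64
RHS = 4² + 4² = 32

Since LHS ≠ RHS, this pair disproves the claim, and no lexicographically smaller pair (x ≤ y, integers ≥ 4) does.

For instance (6, 6) is also a counterexample (LHS = 144, RHS = 72), but it's lexicographically larger.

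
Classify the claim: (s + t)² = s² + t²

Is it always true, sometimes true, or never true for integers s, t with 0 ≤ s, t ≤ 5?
Sometimes true

It holds at (s, t) = (0, 2) (both sides equal 4), but fails at (s, t) = (3, 4) (LHS = 49, RHS = 25).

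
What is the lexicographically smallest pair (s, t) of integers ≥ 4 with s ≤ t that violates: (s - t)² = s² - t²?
Substituting (4, 5) into the claim:
LHS = (4 - 5)² = 1
RHS = 4² - 5² = -9

Since LHS ≠ RHS, this pair disproves the claim, and no lexicographically smaller pair (s ≤ t, integers ≥ 4) does.

For instance (5, 8) is also a counterexample (LHS = 9, RHS = -39), but it's lexicographically larger.

Answer: (s, t) = (4, 5)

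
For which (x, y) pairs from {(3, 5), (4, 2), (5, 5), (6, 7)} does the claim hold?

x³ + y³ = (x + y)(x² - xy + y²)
Testing each pair:
(3, 5): LHS = 152, RHS = 152 → holds
(4, 2): LHS = 72, RHS = 72 → holds
(5, 5): LHS = 250, RHS = 250 → holds
(6, 7): LHS = 559, RHS = 559 → holds

Every pair satisfies the claim.

Answer: All pairs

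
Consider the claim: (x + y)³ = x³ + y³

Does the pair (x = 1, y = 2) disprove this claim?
Substituting x = 1, y = 2:
LHS = (1 + 2)³ = 27
RHS = 1³ + 2³ = 9

Since LHS ≠ RHS, this pair disproves the claim.

Answer: Yes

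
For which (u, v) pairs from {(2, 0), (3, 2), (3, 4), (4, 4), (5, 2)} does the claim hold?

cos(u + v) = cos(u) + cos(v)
Testing each pair:
(2, 0): LHS = cos(2) ≈ -0.4161, RHS = cos(2) + 1 ≈ 0.5839 → fails
(3, 2): LHS = cos(5) ≈ 0.2837, RHS = cos(3) + cos(2) ≈ -1.406 → fails
(3, 4): LHS = cos(7) ≈ 0.7539, RHS = cos(3) + cos(4) ≈ -1.644 → fails
(4, 4): LHS = cos(8) ≈ -0.1455, RHS = 2·cos(4) ≈ -1.307 → fails
(5, 2): LHS = cos(7) ≈ 0.7539, RHS = cos(2) + cos(5) ≈ -0.1325 → fails

No pair satisfies the claim.

Answer: None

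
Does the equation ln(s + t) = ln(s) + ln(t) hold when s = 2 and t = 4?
Fails

Substituting s = 2, t = 4:

LHS = ln(2 + 4) = ln(6) ≈ 1.792
RHS = ln(2) + ln(4) ≈ 2.079

LHS ≠ RHS, so the equation does not hold at this point.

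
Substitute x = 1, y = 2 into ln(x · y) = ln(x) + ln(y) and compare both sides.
LHS = ln(1 · 2) = ln(2) ≈ 0.6931
RHS = ln(1) + ln(2) = ln(2) ≈ 0.6931

LHS = RHS: the two sides agree.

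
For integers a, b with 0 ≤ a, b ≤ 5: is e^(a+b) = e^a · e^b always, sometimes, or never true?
The identity holds for every pair in the range. For instance at (a, b) = (5, 5): both sides equal e^10 ≈ 22026.5.

Answer: Always true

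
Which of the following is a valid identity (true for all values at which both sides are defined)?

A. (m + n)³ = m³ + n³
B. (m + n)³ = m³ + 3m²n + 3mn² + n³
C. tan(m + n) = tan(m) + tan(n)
A: fails at (3, 4) — LHS = 343, RHS = 91.
B: holds — e.g. at (0, 1), both sides equal 1.
C: fails at (1, 4) — LHS = tan(5) ≈ -3.381, RHS = tan(4) + tan(1) ≈ 2.715.

Answer: B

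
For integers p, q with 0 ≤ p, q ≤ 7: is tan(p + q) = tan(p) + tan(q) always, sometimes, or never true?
Sometimes true

It holds at (p, q) = (0, 0) (both sides equal 0), but fails at (p, q) = (4, 3) (LHS = tan(7) ≈ 0.8714, RHS = tan(3) + tan(4) ≈ 1.015).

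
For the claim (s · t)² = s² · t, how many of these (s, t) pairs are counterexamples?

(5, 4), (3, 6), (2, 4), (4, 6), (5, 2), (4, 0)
5

Testing each pair:
(5, 4): LHS = 400, RHS = 100 → counterexample
(3, 6): LHS = 324, RHS = 54 → counterexample
(2, 4): LHS = 64, RHS = 16 → counterexample
(4, 6): LHS = 576, RHS = 96 → counterexample
(5, 2): LHS = 100, RHS = 50 → counterexample
(4, 0): LHS = 0, RHS = 0 → satisfies claim

That makes 5 counterexamples.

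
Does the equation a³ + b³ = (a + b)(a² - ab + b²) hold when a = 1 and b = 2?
Substituting a = 1, b = 2:

LHS = 1³ + 2³ = 9
RHS = (1 + 2)(1² - 1·2 + 2²) = 9

LHS = RHS, so the equation holds at this point.

Answer: Holds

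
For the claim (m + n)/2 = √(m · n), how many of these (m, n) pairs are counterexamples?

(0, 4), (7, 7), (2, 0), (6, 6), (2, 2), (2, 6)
3

Testing each pair:
(0, 4): LHS = 2, RHS = 0 → counterexample
(7, 7): LHS = 7, RHS = 7 → satisfies claim
(2, 0): LHS = 1, RHS = 0 → counterexample
(6, 6): LHS = 6, RHS = 6 → satisfies claim
(2, 2): LHS = 2, RHS = 2 → satisfies claim
(2, 6): LHS = 4, RHS = 2·√(3) ≈ 3.464 → counterexample

That makes 3 counterexamples.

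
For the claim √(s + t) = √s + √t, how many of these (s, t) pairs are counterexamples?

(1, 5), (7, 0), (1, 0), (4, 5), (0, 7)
Testing each pair:
(1, 5): LHS = √(6) ≈ 2.449, RHS = 1 + √(5) ≈ 3.236 → counterexample
(7, 0): LHS = √(7) ≈ 2.646, RHS = √(7) ≈ 2.646 → satisfies claim
(1, 0): LHS = 1, RHS = 1 → satisfies claim
(4, 5): LHS = 3, RHS = 2 + √(5) ≈ 4.236 → counterexample
(0, 7): LHS = √(7) ≈ 2.646, RHS = √(7) ≈ 2.646 → satisfies claim

That makes 2 counterexamples.

Answer: 2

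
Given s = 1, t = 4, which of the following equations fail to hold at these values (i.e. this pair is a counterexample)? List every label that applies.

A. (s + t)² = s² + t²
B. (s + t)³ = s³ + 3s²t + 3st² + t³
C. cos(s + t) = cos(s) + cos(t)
Evaluating each claim at the given values:
A. LHS = 25, RHS = 17 → fails here (LHS ≠ RHS)
B. LHS = 125, RHS = 125 → holds here (LHS = RHS)
C. LHS = cos(5) ≈ 0.2837, RHS = cos(4) + cos(1) ≈ -0.1133 → fails here (LHS ≠ RHS)

Answer: A, C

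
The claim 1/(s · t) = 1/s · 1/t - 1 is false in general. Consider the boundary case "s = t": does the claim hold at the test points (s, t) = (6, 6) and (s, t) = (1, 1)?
At (6, 6): LHS = 1/36 ≠ RHS = -35/36
At (1, 1): LHS = 1 ≠ RHS = 0

Answer: No, fails at both test points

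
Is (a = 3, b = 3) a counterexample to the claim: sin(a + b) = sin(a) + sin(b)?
Substituting a = 3, b = 3:
LHS = sin(3 + 3) = sin(6) ≈ -0.2794
RHS = sin(3) + sin(3) = 2·sin(3) ≈ 0.2822

Since LHS ≠ RHS, this pair disproves the claim.

Answer: Yes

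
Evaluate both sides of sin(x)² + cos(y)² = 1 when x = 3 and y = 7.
LHS = sin(3)² + cos(7)² ≈ 0.5883
RHS = 1

LHS ≠ RHS (they differ by about 0.4117), so the equation does not hold here.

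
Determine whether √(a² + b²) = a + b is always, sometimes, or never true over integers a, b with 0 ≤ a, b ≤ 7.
It holds at (a, b) = (0, 3) (both sides equal 3), but fails at (a, b) = (3, 7) (LHS = √(58) ≈ 7.616, RHS = 10).

Answer: Sometimes true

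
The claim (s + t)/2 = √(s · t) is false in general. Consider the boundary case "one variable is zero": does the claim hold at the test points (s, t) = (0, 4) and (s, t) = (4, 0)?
No, fails at both test points

At (0, 4): LHS = 2 ≠ RHS = 0
At (4, 0): LHS = 2 ≠ RHS = 0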